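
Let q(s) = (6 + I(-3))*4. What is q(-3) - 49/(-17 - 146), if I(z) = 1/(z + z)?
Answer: 11557/489 ≈ 23.634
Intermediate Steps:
I(z) = 1/(2*z)
q(s) = 70/3 (q(s) = (6 + (1/2)/(-3))*4 = (6 + (1/2)*(-1/3))*4 = (6 - 1/6)*4 = (35/6)*4 = 70/3)
q(-3) - 49/(-17 - 146) = 70/3 - 49/(-17 - 146) = 70/3 - 49/(-163) = 70/3 - 1/163*(-49) = 70/3 + 49/163 = 11557/489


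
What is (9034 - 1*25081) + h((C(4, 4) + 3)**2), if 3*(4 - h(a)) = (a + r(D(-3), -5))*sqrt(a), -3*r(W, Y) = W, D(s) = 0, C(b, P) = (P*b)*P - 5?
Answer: -286457/3 ≈ -95486.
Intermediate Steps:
C(b, P) = -5 + b*P**2 (C(b, P) = b*P**2 - 5 = -5 + b*P**2)
r(W, Y) = -W/3
h(a) = 4 - a**(3/2)/3 (h(a) = 4 - (a - 1/3*0)*sqrt(a)/3 = 4 - (a + 0)*sqrt(a)/3 = 4 - a*sqrt(a)/3 = 4 - a**(3/2)/3)
(9034 - 1*25081) + h((C(4, 4) + 3)**2) = (9034 - 1*25081) + (4 - (-2 + 64)**3/3) = (9034 - 25081) + (4 - (((-5 + 4*16) + 3)**2)**(3/2)/3) = -16047 + (4 - (((-5 + 64) + 3)**2)**(3/2)/3) = -16047 + (4 - ((59 + 3)**2)**(3/2)/3) = -16047 + (4 - (62**2)**(3/2)/3) = -16047 + (4 - 3844**(3/2)/3) = -16047 + (4 - 1/3*238328) = -16047 + (4 - 238328/3) = -16047 - 238316/3 = -286457/3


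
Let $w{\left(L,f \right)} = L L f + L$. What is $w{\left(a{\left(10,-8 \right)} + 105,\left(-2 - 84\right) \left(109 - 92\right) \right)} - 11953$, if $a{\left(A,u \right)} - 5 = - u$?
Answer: $-20368723$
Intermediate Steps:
$a{\left(A,u \right)} = 5 - u$
$w{\left(L,f \right)} = L + f L^{2}$ ($w{\left(L,f \right)} = L^{2} f + L = f L^{2} + L = L + f L^{2}$)
$w{\left(a{\left(10,-8 \right)} + 105,\left(-2 - 84\right) \left(109 - 92\right) \right)} - 11953 = \left(\left(5 - -8\right) + 105\right) \left(1 + \left(\left(5 - -8\right) + 105\right) \left(-2 - 84\right) \left(109 - 92\right)\right) - 11953 = \left(\left(5 + 8\right) + 105\right) \left(1 + \left(\left(5 + 8\right) + 105\right) \left(\left(-86\right) 17\right)\right) - 11953 = \left(13 + 105\right) \left(1 + \left(13 + 105\right) \left(-1462\right)\right) - 11953 = 118 \left(1 + 118 \left(-1462\right)\right) - 11953 = 118 \left(1 - 172516\right) - 11953 = 118 \left(-172515\right) - 11953 = -20356770 - 11953 = -20368723$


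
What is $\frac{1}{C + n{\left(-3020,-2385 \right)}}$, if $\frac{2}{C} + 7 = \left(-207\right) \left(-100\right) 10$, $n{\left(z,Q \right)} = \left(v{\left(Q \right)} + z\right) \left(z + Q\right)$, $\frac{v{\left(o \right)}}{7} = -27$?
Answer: $\frac{206993}{3590220102487} \approx 5.7655 \cdot 10^{-8}$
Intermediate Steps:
$v{\left(o \right)} = -189$ ($v{\left(o \right)} = 7 \left(-27\right) = -189$)
$n{\left(z,Q \right)} = \left(-189 + z\right) \left(Q + z\right)$ ($n{\left(z,Q \right)} = \left(-189 + z\right) \left(z + Q\right) = \left(-189 + z\right) \left(Q + z\right)$)
$C = \frac{2}{206993}$ ($C = \frac{2}{-7 + \left(-207\right) \left(-100\right) 10} = \frac{2}{-7 + 20700 \cdot 10} = \frac{2}{-7 + 207000} = \frac{2}{206993} \approx 9.6622 \cdot 10^{-6}$)
$\frac{1}{C + n{\left(-3020,-2385 \right)}} = \frac{1}{\frac{2}{206993} - \left(-8224245 - 9120400\right)} = \frac{1}{\frac{2}{206993} + \left(9120400 + 450765 + 570780 + 7202700\right)} = \frac{1}{\frac{2}{206993} + 17344645} = \frac{1}{\frac{3590220102487}{206993}} = \frac{206993}{3590220102487}$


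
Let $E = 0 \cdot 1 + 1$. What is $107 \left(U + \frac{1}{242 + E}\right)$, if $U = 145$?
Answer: $\frac{3770252}{243} \approx 15515.0$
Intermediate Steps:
$E = 1$ ($E = 0 + 1 = 1$)
$107 \left(U + \frac{1}{242 + E}\right) = 107 \left(145 + \frac{1}{242 + 1}\right) = 107 \left(145 + \frac{1}{243}\right) = 107 \cdot \frac{35236}{243} = \frac{3770252}{243}$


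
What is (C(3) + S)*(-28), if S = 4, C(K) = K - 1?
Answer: -168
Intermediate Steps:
C(K) = -1 + K
(C(3) + S)*(-28) = ((-1 + 3) + 4)*(-28) = (2 + 4)*(-28) = 6*(-28) = -168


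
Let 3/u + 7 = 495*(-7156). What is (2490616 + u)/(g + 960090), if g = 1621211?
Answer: 8822327241829/9143554097327 ≈ 0.96487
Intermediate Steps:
u = -3/3542227 (u = 3/(-7 + 495*(-7156)) = 3/(-7 - 3542220) = 3/(-3542227) = 3*(-1/3542227) = -3/3542227 ≈ -8.4693e-7)
(2490616 + u)/(g + 960090) = (2490616 - 3/3542227)/(1621211 + 960090) = (8822327241829/3542227)/2581301 = (8822327241829/3542227)*(1/2581301) = 8822327241829/9143554097327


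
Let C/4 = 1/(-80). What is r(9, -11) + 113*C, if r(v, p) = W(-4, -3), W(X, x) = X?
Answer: -193/20 ≈ -9.6500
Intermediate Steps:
C = -1/20 (C = 4/(-80) = 4*(-1/80) = -1/20 ≈ -0.050000)
r(v, p) = -4
r(9, -11) + 113*C = -4 + 113*(-1/20) = -4 - 113/20 = -193/20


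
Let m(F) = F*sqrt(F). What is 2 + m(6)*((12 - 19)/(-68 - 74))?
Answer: 2 + 21*sqrt(6)/71 ≈ 2.7245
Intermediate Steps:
m(F) = F**(3/2)
2 + m(6)*((12 - 19)/(-68 - 74)) = 2 + 6**(3/2)*((12 - 19)/(-68 - 74)) = 2 + (6*sqrt(6))*(-7/(-142)) = 2 + (6*sqrt(6))*(-7*(-1/142)) = 2 + (6*sqrt(6))*(7/142) = 2 + 21*sqrt(6)/71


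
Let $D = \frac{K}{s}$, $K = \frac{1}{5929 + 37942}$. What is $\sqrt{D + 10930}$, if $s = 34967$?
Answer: $\frac{\sqrt{25721244443095972692827}}{1534037257} \approx 104.55$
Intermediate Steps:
$K = \frac{1}{43871} \approx 2.2794 \cdot 10^{-5}$
$D = \frac{1}{1534037257}$ ($D = \frac{1}{43871 \cdot 34967} = \frac{1}{43871} \cdot \frac{1}{34967} = \frac{1}{1534037257} \approx 6.5187 \cdot 10^{-10}$)
$\sqrt{D + 10930} = \sqrt{\frac{1}{1534037257} + 10930} = \sqrt{\frac{16767027219011}{1534037257}} = \frac{\sqrt{25721244443095972692827}}{1534037257}$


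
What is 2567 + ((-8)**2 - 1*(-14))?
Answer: 2645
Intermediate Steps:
2567 + ((-8)**2 - 1*(-14)) = 2567 + (64 + 14) = 2567 + 78 = 2645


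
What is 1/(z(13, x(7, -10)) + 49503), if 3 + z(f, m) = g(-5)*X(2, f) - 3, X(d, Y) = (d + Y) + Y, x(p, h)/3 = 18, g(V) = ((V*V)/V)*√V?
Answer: 7071/350007287 + 20*I*√5/350007287 ≈ 2.0202e-5 + 1.2777e-7*I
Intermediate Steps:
g(V) = V^(3/2) (g(V) = (V²/V)*√V = V*√V = V^(3/2))
x(p, h) = 54 (x(p, h) = 3*18 = 54)
X(d, Y) = d + 2*Y (X(d, Y) = (Y + d) + Y = d + 2*Y)
z(f, m) = -6 - 5*I*√5*(2 + 2*f) (z(f, m) = -3 + ((-5)^(3/2)*(2 + 2*f) - 3) = -3 + ((-5*I*√5)*(2 + 2*f) - 3) = -3 + (-5*I*√5*(2 + 2*f) - 3) = -3 + (-3 - 5*I*√5*(2 + 2*f)) = -6 - 5*I*√5*(2 + 2*f))
1/(z(13, x(7, -10)) + 49503) = 1/((-6 + 10*I*√5*(-1 - 1*13)) + 49503) = 1/((-6 + 10*I*√5*(-1 - 13)) + 49503) = 1/((-6 + 10*I*√5*(-14)) + 49503) = 1/((-6 - 140*I*√5) + 49503) = 1/(49497 - 140*I*√5)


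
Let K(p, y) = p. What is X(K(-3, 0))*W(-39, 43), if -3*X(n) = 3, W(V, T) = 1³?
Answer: -1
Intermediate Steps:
W(V, T) = 1
X(n) = -1 (X(n) = -⅓*3 = -1)
X(K(-3, 0))*W(-39, 43) = -1*1 = -1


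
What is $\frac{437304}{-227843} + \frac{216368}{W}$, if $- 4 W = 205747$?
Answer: $- \frac{41023674712}{6696859103} \approx -6.1258$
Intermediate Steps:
$W = - \frac{205747}{4}$ ($W = \left(- \frac{1}{4}\right) 205747 = - \frac{205747}{4} \approx -51437.0$)
$\frac{437304}{-227843} + \frac{216368}{W} = \frac{437304}{-227843} + \frac{216368}{- \frac{205747}{4}} = 437304 \left(- \frac{1}{227843}\right) + 216368 \left(- \frac{4}{205747}\right) = - \frac{62472}{32549} - \frac{865472}{205747} = - \frac{41023674712}{6696859103}$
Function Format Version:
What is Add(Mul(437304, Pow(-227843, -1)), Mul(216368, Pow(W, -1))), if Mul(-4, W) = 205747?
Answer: Rational(-41023674712, 6696859103) ≈ -6.1258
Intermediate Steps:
W = Rational(-205747, 4) (W = Mul(Rational(-1, 4), 205747) = Rational(-205747, 4) ≈ -51437.)
Add(Mul(437304, Pow(-227843, -1)), Mul(216368, Pow(W, -1))) = Add(Mul(437304, Pow(-227843, -1)), Mul(216368, Pow(Rational(-205747, 4), -1))) = Add(Mul(437304, Rational(-1, 227843)), Mul(216368, Rational(-4, 205747))) = Add(Rational(-62472, 32549), Rational(-865472, 205747)) = Rational(-41023674712, 6696859103)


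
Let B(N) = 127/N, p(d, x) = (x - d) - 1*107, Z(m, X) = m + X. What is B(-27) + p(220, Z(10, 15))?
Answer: -8281/27 ≈ -306.70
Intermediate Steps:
Z(m, X) = X + m
p(d, x) = -107 + x - d (p(d, x) = (x - d) - 107 = -107 + x - d)
B(-27) + p(220, Z(10, 15)) = 127/(-27) + (-107 + (15 + 10) - 1*220) = 127*(-1/27) + (-107 + 25 - 220) = -127/27 - 302 = -8281/27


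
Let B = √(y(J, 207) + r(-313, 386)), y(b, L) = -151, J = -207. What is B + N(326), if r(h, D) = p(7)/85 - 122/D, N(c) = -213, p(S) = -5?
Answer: -213 + I*√1629544741/3281 ≈ -213.0 + 12.303*I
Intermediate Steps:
r(h, D) = -1/17 - 122/D (r(h, D) = -5/85 - 122/D = -5*1/85 - 122/D = -1/17 - 122/D)
B = I*√1629544741/3281 (B = √(-151 + (1/17)*(-2074 - 1*386)/386) = √(-151 + (1/17)*(1/386)*(-2074 - 386)) = √(-151 + (1/17)*(1/386)*(-2460)) = √(-151 - 1230/3281) = √(-496661/3281) = I*√1629544741/3281 ≈ 12.303*I)
B + N(326) = I*√1629544741/3281 - 213 = -213 + I*√1629544741/3281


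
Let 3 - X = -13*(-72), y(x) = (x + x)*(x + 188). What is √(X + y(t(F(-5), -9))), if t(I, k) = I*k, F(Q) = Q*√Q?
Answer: √(-21183 + 16920*I*√5) ≈ 105.3 + 179.64*I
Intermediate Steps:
F(Q) = Q^(3/2)
y(x) = 2*x*(188 + x) (y(x) = (2*x)*(188 + x) = 2*x*(188 + x))
X = -933 (X = 3 - (-13)*(-72) = 3 - 1*936 = 3 - 936 = -933)
√(X + y(t(F(-5), -9))) = √(-933 + 2*((-5)^(3/2)*(-9))*(188 + (-5)^(3/2)*(-9))) = √(-933 + 2*(-5*I*√5*(-9))*(188 - 5*I*√5*(-9))) = √(-933 + 2*(45*I*√5)*(188 + 45*I*√5)) = √(-933 + 90*I*√5*(188 + 45*I*√5))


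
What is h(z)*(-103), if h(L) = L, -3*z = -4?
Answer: -412/3 ≈ -137.33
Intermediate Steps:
z = 4/3 (z = -⅓*(-4) = 4/3 ≈ 1.3333)
h(z)*(-103) = (4/3)*(-103) = -412/3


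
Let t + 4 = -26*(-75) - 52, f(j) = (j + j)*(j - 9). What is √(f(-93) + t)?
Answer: √20866 ≈ 144.45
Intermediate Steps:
f(j) = 2*j*(-9 + j) (f(j) = (2*j)*(-9 + j) = 2*j*(-9 + j))
t = 1894 (t = -4 + (-26*(-75) - 52) = -4 + (1950 - 52) = -4 + 1898 = 1894)
√(f(-93) + t) = √(2*(-93)*(-9 - 93) + 1894) = √(2*(-93)*(-102) + 1894) = √(18972 + 1894) = √20866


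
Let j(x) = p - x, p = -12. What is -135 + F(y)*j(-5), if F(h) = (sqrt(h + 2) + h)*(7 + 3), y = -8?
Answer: 425 - 70*I*sqrt(6) ≈ 425.0 - 171.46*I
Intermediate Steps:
j(x) = -12 - x
F(h) = 10*h + 10*sqrt(2 + h) (F(h) = (sqrt(2 + h) + h)*10 = (h + sqrt(2 + h))*10 = 10*h + 10*sqrt(2 + h))
-135 + F(y)*j(-5) = -135 + (10*(-8) + 10*sqrt(2 - 8))*(-12 - 1*(-5)) = -135 + (-80 + 10*sqrt(-6))*(-12 + 5) = -135 + (-80 + 10*(I*sqrt(6)))*(-7) = -135 + (-80 + 10*I*sqrt(6))*(-7) = -135 + (560 - 70*I*sqrt(6)) = 425 - 70*I*sqrt(6)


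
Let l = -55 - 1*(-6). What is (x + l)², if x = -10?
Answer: 3481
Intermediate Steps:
l = -49 (l = -55 + 6 = -49)
(x + l)² = (-10 - 49)² = (-59)² = 3481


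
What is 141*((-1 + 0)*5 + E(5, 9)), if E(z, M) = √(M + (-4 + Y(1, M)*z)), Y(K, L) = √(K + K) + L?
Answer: -705 + 141*√(50 + 5*√2) ≈ 360.19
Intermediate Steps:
Y(K, L) = L + √2*√K (Y(K, L) = √(2*K) + L = √2*√K + L = L + √2*√K)
E(z, M) = √(-4 + M + z*(M + √2)) (E(z, M) = √(M + (-4 + (M + √2*√1)*z)) = √(M + (-4 + (M + √2*1)*z)) = √(M + (-4 + (M + √2)*z)) = √(M + (-4 + z*(M + √2))) = √(-4 + M + z*(M + √2)))
141*((-1 + 0)*5 + E(5, 9)) = 141*((-1 + 0)*5 + √(-4 + 9 + 5*(9 + √2))) = 141*(-1*5 + √(-4 + 9 + (45 + 5*√2))) = 141*(-5 + √(50 + 5*√2)) = -705 + 141*√(50 + 5*√2)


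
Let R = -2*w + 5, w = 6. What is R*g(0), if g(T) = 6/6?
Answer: -7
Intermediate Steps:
g(T) = 1 (g(T) = 6*(⅙) = 1)
R = -7 (R = -2*6 + 5 = -12 + 5 = -7)
R*g(0) = -7*1 = -7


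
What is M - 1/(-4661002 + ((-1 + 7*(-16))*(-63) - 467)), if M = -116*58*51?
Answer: -1597037806799/4654350 ≈ -3.4313e+5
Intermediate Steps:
M = -343128 (M = -6728*51 = -343128)
M - 1/(-4661002 + ((-1 + 7*(-16))*(-63) - 467)) = -343128 - 1/(-4661002 + ((-1 + 7*(-16))*(-63) - 467)) = -343128 - 1/(-4661002 + ((-1 - 112)*(-63) - 467)) = -343128 - 1/(-4661002 + (-113*(-63) - 467)) = -343128 - 1/(-4661002 + (7119 - 467)) = -343128 - 1/(-4661002 + 6652) = -343128 - 1/(-4654350) = -343128 - 1*(-1/4654350) = -343128 + 1/4654350 = -1597037806799/4654350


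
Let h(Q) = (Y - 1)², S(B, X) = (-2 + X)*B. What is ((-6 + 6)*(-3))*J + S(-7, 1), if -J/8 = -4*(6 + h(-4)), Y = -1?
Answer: 7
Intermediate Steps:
S(B, X) = B*(-2 + X)
h(Q) = 4 (h(Q) = (-1 - 1)² = (-2)² = 4)
J = 320 (J = -(-32)*(6 + 4) = -(-32)*10 = -8*(-40) = 320)
((-6 + 6)*(-3))*J + S(-7, 1) = ((-6 + 6)*(-3))*320 - 7*(-2 + 1) = (0*(-3))*320 - 7*(-1) = 0*320 + 7 = 0 + 7 = 7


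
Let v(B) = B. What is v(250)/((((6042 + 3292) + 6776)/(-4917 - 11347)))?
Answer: -406600/1611 ≈ -252.39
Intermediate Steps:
v(250)/((((6042 + 3292) + 6776)/(-4917 - 11347))) = 250/((((6042 + 3292) + 6776)/(-4917 - 11347))) = 250/(((9334 + 6776)/(-16264))) = 250/((16110*(-1/16264))) = 250/(-8055/8132) = 250*(-8132/8055) = -406600/1611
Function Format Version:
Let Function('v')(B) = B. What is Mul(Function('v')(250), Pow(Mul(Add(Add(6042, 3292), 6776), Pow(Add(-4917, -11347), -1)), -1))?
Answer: Rational(-406600, 1611) ≈ -252.39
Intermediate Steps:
Mul(Function('v')(250), Pow(Mul(Add(Add(6042, 3292), 6776), Pow(Add(-4917, -11347), -1)), -1)) = Mul(250, Pow(Mul(Add(Add(6042, 3292), 6776), Pow(Add(-4917, -11347), -1)), -1)) = Mul(250, Pow(Mul(Add(9334, 6776), Pow(-16264, -1)), -1)) = Mul(250, Pow(Mul(16110, Rational(-1, 16264)), -1)) = Mul(250, Pow(Rational(-8055, 8132), -1)) = Mul(250, Rational(-8132, 8055)) = Rational(-406600, 1611)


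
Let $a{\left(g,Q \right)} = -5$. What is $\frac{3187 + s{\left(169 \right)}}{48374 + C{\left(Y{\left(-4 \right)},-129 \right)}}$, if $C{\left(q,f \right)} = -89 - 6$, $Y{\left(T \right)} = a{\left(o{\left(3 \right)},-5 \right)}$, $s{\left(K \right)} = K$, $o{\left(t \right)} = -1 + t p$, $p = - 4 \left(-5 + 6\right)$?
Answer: $\frac{3356}{48279} \approx 0.069513$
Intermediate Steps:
$p = -4$ ($p = \left(-4\right) 1 = -4$)
$o{\left(t \right)} = -1 - 4 t$ ($o{\left(t \right)} = -1 + t \left(-4\right) = -1 - 4 t$)
$Y{\left(T \right)} = -5$
$C{\left(q,f \right)} = -95$
$\frac{3187 + s{\left(169 \right)}}{48374 + C{\left(Y{\left(-4 \right)},-129 \right)}} = \frac{3187 + 169}{48374 - 95} = \frac{3356}{48279}$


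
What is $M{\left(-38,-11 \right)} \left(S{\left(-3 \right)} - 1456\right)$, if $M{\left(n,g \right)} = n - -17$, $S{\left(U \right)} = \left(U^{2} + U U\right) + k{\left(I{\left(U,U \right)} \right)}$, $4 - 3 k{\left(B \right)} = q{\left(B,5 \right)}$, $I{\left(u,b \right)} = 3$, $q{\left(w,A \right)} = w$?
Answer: $30191$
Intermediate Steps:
$k{\left(B \right)} = \frac{4}{3} - \frac{B}{3}$
$S{\left(U \right)} = \frac{1}{3} + 2 U^{2}$ ($S{\left(U \right)} = \left(U^{2} + U U\right) + \left(\frac{4}{3} - 1\right) = \left(U^{2} + U^{2}\right) + \left(\frac{4}{3} - 1\right) = 2 U^{2} + \frac{1}{3} = \frac{1}{3} + 2 U^{2}$)
$M{\left(n,g \right)} = 17 + n$ ($M{\left(n,g \right)} = n + 17 = 17 + n$)
$M{\left(-38,-11 \right)} \left(S{\left(-3 \right)} - 1456\right) = \left(17 - 38\right) \left(\left(\frac{1}{3} + 2 \left(-3\right)^{2}\right) - 1456\right) = - 21 \left(\left(\frac{1}{3} + 2 \cdot 9\right) - 1456\right) = - 21 \left(\left(\frac{1}{3} + 18\right) - 1456\right) = - 21 \left(\frac{55}{3} - 1456\right) = \left(-21\right) \left(- \frac{4313}{3}\right) = 30191$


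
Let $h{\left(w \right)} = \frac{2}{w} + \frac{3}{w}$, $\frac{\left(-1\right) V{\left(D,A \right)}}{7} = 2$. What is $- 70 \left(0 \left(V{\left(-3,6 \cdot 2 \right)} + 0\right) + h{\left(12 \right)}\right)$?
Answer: $- \frac{175}{6} \approx -29.167$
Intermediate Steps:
$V{\left(D,A \right)} = -14$ ($V{\left(D,A \right)} = \left(-7\right) 2 = -14$)
$h{\left(w \right)} = \frac{5}{w}$
$- 70 \left(0 \left(V{\left(-3,6 \cdot 2 \right)} + 0\right) + h{\left(12 \right)}\right) = - 70 \left(0 \left(-14 + 0\right) + \frac{5}{12}\right) = - 70 \left(0 \left(-14\right) + 5 \cdot \frac{1}{12}\right) = - 70 \left(0 + \frac{5}{12}\right) = \left(-70\right) \frac{5}{12} = - \frac{175}{6}$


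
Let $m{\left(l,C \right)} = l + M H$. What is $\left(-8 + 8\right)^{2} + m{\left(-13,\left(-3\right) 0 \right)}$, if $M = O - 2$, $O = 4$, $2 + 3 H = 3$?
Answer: $- \frac{37}{3} \approx -12.333$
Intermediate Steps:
$H = \frac{1}{3}$ ($H = - \frac{2}{3} + \frac{1}{3} \cdot 3 = - \frac{2}{3} + 1 = \frac{1}{3} \approx 0.33333$)
$M = 2$ ($M = 4 - 2 = 2$)
$m{\left(l,C \right)} = \frac{2}{3} + l$ ($m{\left(l,C \right)} = l + 2 \cdot \frac{1}{3} = l + \frac{2}{3} = \frac{2}{3} + l$)
$\left(-8 + 8\right)^{2} + m{\left(-13,\left(-3\right) 0 \right)} = \left(-8 + 8\right)^{2} + \left(\frac{2}{3} - 13\right) = 0^{2} - \frac{37}{3} = 0 - \frac{37}{3} = - \frac{37}{3}$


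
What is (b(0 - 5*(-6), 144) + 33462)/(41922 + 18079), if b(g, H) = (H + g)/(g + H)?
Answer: 33463/60001 ≈ 0.55771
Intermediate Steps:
b(g, H) = 1 (b(g, H) = (H + g)/(H + g) = 1)
(b(0 - 5*(-6), 144) + 33462)/(41922 + 18079) = (1 + 33462)/(41922 + 18079) = 33463/60001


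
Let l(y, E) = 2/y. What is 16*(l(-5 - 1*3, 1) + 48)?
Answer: 764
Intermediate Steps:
16*(l(-5 - 1*3, 1) + 48) = 16*(2/(-5 - 1*3) + 48) = 16*(2/(-5 - 3) + 48) = 16*(2/(-8) + 48) = 16*(2*(-⅛) + 48) = 16*(-¼ + 48) = 16*(191/4) = 764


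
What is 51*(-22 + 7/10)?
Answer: -10863/10 ≈ -1086.3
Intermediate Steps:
51*(-22 + 7/10) = 51*(-213/10) = -10863/10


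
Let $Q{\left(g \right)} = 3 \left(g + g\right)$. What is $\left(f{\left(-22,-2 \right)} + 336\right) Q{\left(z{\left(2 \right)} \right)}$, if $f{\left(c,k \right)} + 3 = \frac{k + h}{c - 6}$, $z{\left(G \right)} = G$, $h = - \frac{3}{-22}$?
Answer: $\frac{615507}{154} \approx 3996.8$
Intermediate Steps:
$h = \frac{3}{22}$ ($h = \left(-3\right) \left(- \frac{1}{22}\right) = \frac{3}{22} \approx 0.13636$)
$f{\left(c,k \right)} = -3 + \frac{\frac{3}{22} + k}{-6 + c}$ ($f{\left(c,k \right)} = -3 + \frac{k + \frac{3}{22}}{c - 6} = -3 + \frac{\frac{3}{22} + k}{-6 + c}$)
$Q{\left(g \right)} = 6 g$ ($Q{\left(g \right)} = 3 \cdot 2 g = 6 g$)
$\left(f{\left(-22,-2 \right)} + 336\right) Q{\left(z{\left(2 \right)} \right)} = \left(\frac{\frac{399}{22} - 2 - -66}{-6 - 22} + 336\right) 6 \cdot 2 = \left(\frac{\frac{399}{22} - 2 + 66}{-28} + 336\right) 12 = \left(\left(- \frac{1}{28}\right) \frac{1807}{22} + 336\right) 12 = \left(- \frac{1807}{616} + 336\right) 12 = \frac{205169}{616} \cdot 12 = \frac{615507}{154}$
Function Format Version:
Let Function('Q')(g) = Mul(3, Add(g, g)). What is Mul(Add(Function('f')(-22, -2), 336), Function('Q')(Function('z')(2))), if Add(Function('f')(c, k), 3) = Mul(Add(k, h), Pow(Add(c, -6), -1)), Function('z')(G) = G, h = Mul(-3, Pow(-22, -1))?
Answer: Rational(615507, 154) ≈ 3996.8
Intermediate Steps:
h = Rational(3, 22) (h = Mul(-3, Rational(-1, 22)) = Rational(3, 22) ≈ 0.13636)
Function('f')(c, k) = Add(-3, Mul(Pow(Add(-6, c), -1), Add(Rational(3, 22), k))) (Function('f')(c, k) = Add(-3, Mul(Add(k, Rational(3, 22)), Pow(Add(c, -6), -1))) = Add(-3, Mul(Add(Rational(3, 22), k), Pow(Add(-6, c), -1))) = Add(-3, Mul(Pow(Add(-6, c), -1), Add(Rational(3, 22), k))))
Function('Q')(g) = Mul(6, g) (Function('Q')(g) = Mul(3, Mul(2, g)) = Mul(6, g))
Mul(Add(Function('f')(-22, -2), 336), Function('Q')(Function('z')(2))) = Mul(Add(Mul(Pow(Add(-6, -22), -1), Add(Rational(399, 22), -2, Mul(-3, -22))), 336), Mul(6, 2)) = Mul(Add(Mul(Pow(-28, -1), Add(Rational(399, 22), -2, 66)), 336), 12) = Mul(Add(Mul(Rational(-1, 28), Rational(1807, 22)), 336), 12) = Mul(Add(Rational(-1807, 616), 336), 12) = Mul(Rational(205169, 616), 12) = Rational(615507, 154)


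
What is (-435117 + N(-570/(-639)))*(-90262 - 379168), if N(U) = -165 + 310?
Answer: 204188905960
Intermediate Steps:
N(U) = 145
(-435117 + N(-570/(-639)))*(-90262 - 379168) = (-435117 + 145)*(-90262 - 379168) = -434972*(-469430) = 204188905960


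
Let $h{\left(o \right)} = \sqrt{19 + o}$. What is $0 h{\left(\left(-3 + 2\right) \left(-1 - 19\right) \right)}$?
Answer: $0$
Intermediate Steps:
$0 h{\left(\left(-3 + 2\right) \left(-1 - 19\right) \right)} = 0 \sqrt{19 + \left(-3 + 2\right) \left(-1 - 19\right)} = 0 \sqrt{19 - -20} = 0 \sqrt{19 + 20} = 0 \sqrt{39} = 0$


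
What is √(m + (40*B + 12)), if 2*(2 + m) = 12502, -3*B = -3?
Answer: √6301 ≈ 79.379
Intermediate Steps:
B = 1 (B = -⅓*(-3) = 1)
m = 6249 (m = -2 + (½)*12502 = -2 + 6251 = 6249)
√(m + (40*B + 12)) = √(6249 + (40*1 + 12)) = √(6249 + (40 + 12)) = √(6249 + 52) = √6301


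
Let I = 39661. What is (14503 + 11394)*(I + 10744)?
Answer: 1305338285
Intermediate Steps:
(14503 + 11394)*(I + 10744) = (14503 + 11394)*(39661 + 10744) = 25897*50405 = 1305338285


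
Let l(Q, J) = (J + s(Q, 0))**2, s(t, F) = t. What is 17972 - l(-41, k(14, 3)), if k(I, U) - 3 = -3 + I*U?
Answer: 17971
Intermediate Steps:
k(I, U) = I*U (k(I, U) = 3 + (-3 + I*U) = I*U)
l(Q, J) = (J + Q)**2
17972 - l(-41, k(14, 3)) = 17972 - (14*3 - 41)**2 = 17972 - (42 - 41)**2 = 17972 - 1*1**2 = 17972 - 1*1 = 17972 - 1 = 17971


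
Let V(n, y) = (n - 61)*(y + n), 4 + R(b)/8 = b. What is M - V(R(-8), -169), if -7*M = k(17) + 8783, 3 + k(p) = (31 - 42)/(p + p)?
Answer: -10200499/238 ≈ -42859.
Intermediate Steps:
R(b) = -32 + 8*b
V(n, y) = (-61 + n)*(n + y)
k(p) = -3 - 11/(2*p) (k(p) = -3 + (31 - 42)/(p + p) = -3 - 11*1/(2*p) = -3 - 11/(2*p))
M = -298509/238 (M = -((-3 - 11/2/17) + 8783)/7 = -((-3 - 11/2*1/17) + 8783)/7 = -((-3 - 11/34) + 8783)/7 = -(-113/34 + 8783)/7 = -1/7*298509/34 = -298509/238 ≈ -1254.2)
M - V(R(-8), -169) = -298509/238 - ((-32 + 8*(-8))**2 - 61*(-32 + 8*(-8)) - 61*(-169) + (-32 + 8*(-8))*(-169)) = -298509/238 - ((-32 - 64)**2 - 61*(-32 - 64) + 10309 + (-32 - 64)*(-169)) = -298509/238 - ((-96)**2 - 61*(-96) + 10309 - 96*(-169)) = -298509/238 - (9216 + 5856 + 10309 + 16224) = -298509/238 - 1*41605 = -298509/238 - 41605 = -10200499/238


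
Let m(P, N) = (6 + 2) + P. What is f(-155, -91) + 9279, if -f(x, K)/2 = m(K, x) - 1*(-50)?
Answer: 9345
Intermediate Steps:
m(P, N) = 8 + P
f(x, K) = -116 - 2*K (f(x, K) = -2*((8 + K) - 1*(-50)) = -2*((8 + K) + 50) = -2*(58 + K) = -116 - 2*K)
f(-155, -91) + 9279 = (-116 - 2*(-91)) + 9279 = (-116 + 182) + 9279 = 66 + 9279 = 9345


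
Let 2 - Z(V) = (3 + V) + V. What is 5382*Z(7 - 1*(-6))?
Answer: -145314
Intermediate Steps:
Z(V) = -1 - 2*V (Z(V) = 2 - ((3 + V) + V) = 2 - (3 + 2*V) = 2 + (-3 - 2*V) = -1 - 2*V)
5382*Z(7 - 1*(-6)) = 5382*(-1 - 2*(7 - 1*(-6))) = 5382*(-1 - 2*(7 + 6)) = 5382*(-1 - 2*13) = 5382*(-1 - 26) = 5382*(-27) = -145314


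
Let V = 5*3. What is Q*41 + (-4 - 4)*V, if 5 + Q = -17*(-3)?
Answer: 1766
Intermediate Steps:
V = 15
Q = 46 (Q = -5 - 17*(-3) = -5 + 51 = 46)
Q*41 + (-4 - 4)*V = 46*41 + (-4 - 4)*15 = 1886 - 8*15 = 1886 - 120 = 1766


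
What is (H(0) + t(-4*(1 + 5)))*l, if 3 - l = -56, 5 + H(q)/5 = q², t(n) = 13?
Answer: -708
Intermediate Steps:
H(q) = -25 + 5*q²
l = 59 (l = 3 - 1*(-56) = 3 + 56 = 59)
(H(0) + t(-4*(1 + 5)))*l = ((-25 + 5*0²) + 13)*59 = ((-25 + 5*0) + 13)*59 = ((-25 + 0) + 13)*59 = (-25 + 13)*59 = -12*59 = -708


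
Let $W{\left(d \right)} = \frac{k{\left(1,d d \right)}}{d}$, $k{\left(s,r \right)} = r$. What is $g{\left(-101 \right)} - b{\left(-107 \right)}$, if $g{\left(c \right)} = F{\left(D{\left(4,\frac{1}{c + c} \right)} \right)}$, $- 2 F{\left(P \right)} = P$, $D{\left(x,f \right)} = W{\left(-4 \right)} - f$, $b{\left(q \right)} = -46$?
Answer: $\frac{19391}{404} \approx 47.997$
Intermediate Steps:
$W{\left(d \right)} = d$ ($W{\left(d \right)} = \frac{d d}{d} = \frac{d^{2}}{d} = d$)
$D{\left(x,f \right)} = -4 - f$
$F{\left(P \right)} = - \frac{P}{2}$
$g{\left(c \right)} = 2 + \frac{1}{4 c}$ ($g{\left(c \right)} = - \frac{-4 - \frac{1}{c + c}}{2} = - \frac{-4 - \frac{1}{2 c}}{2} = 2 + \frac{1}{4 c}$)
$g{\left(-101 \right)} - b{\left(-107 \right)} = \left(2 + \frac{1}{4 \left(-101\right)}\right) - -46 = \left(2 + \frac{1}{4} \left(- \frac{1}{101}\right)\right) + 46 = \left(2 - \frac{1}{404}\right) + 46 = \frac{807}{404} + 46 = \frac{19391}{404}$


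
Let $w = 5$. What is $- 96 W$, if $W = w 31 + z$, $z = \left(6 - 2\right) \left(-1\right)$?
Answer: $-14496$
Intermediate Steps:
$z = -4$ ($z = 4 \left(-1\right) = -4$)
$W = 151$ ($W = 5 \cdot 31 - 4 = 155 - 4 = 151$)
$- 96 W = \left(-96\right) 151 = -14496$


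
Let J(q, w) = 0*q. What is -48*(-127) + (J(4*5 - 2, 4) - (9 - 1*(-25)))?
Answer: 6062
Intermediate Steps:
J(q, w) = 0
-48*(-127) + (J(4*5 - 2, 4) - (9 - 1*(-25))) = -48*(-127) + (0 - (9 - 1*(-25))) = 6096 + (0 - (9 + 25)) = 6096 + (0 - 1*34) = 6096 + (0 - 34) = 6096 - 34 = 6062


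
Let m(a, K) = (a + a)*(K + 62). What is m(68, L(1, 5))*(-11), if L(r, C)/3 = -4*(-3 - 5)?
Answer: -236368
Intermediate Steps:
L(r, C) = 96 (L(r, C) = 3*(-4*(-3 - 5)) = 3*(-4*(-8)) = 3*32 = 96)
m(a, K) = 2*a*(62 + K) (m(a, K) = (2*a)*(62 + K) = 2*a*(62 + K))
m(68, L(1, 5))*(-11) = (2*68*(62 + 96))*(-11) = (2*68*158)*(-11) = 21488*(-11) = -236368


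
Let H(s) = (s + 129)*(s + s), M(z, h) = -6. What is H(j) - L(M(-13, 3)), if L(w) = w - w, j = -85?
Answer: -7480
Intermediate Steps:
H(s) = 2*s*(129 + s) (H(s) = (129 + s)*(2*s) = 2*s*(129 + s))
L(w) = 0
H(j) - L(M(-13, 3)) = 2*(-85)*(129 - 85) - 1*0 = 2*(-85)*44 + 0 = -7480 + 0 = -7480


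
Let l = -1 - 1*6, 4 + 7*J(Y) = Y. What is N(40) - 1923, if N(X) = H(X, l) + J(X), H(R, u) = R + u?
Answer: -13194/7 ≈ -1884.9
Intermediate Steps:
J(Y) = -4/7 + Y/7
l = -7 (l = -1 - 6 = -7)
N(X) = -53/7 + 8*X/7 (N(X) = (X - 7) + (-4/7 + X/7) = (-7 + X) + (-4/7 + X/7) = -53/7 + 8*X/7)
N(40) - 1923 = (-53/7 + (8/7)*40) - 1923 = (-53/7 + 320/7) - 1923 = 267/7 - 1923 = -13194/7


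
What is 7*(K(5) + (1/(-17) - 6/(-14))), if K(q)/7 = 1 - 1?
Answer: 44/17 ≈ 2.5882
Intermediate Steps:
K(q) = 0 (K(q) = 7*(1 - 1) = 7*0 = 0)
7*(K(5) + (1/(-17) - 6/(-14))) = 7*(0 + (1/(-17) - 6/(-14))) = 7*(0 + (1*(-1/17) - 6*(-1/14))) = 7*(0 + (-1/17 + 3/7)) = 7*(0 + 44/119) = 7*(44/119) = 44/17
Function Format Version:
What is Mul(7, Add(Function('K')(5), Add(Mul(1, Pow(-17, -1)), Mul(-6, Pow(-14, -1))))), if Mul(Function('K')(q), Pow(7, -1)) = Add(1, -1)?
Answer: Rational(44, 17) ≈ 2.5882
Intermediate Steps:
Function('K')(q) = 0 (Function('K')(q) = Mul(7, Add(1, -1)) = Mul(7, 0) = 0)
Mul(7, Add(Function('K')(5), Add(Mul(1, Pow(-17, -1)), Mul(-6, Pow(-14, -1))))) = Mul(7, Add(0, Add(Mul(1, Pow(-17, -1)), Mul(-6, Pow(-14, -1))))) = Mul(7, Add(0, Add(Mul(1, Rational(-1, 17)), Mul(-6, Rational(-1, 14))))) = Mul(7, Add(0, Add(Rational(-1, 17), Rational(3, 7)))) = Mul(7, Add(0, Rational(44, 119))) = Mul(7, Rational(44, 119)) = Rational(44, 17)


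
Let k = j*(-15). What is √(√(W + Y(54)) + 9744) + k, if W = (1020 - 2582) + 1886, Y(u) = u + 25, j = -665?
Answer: 9975 + √(9744 + √403) ≈ 10074.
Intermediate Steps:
Y(u) = 25 + u
W = 324 (W = -1562 + 1886 = 324)
k = 9975 (k = -665*(-15) = 9975)
√(√(W + Y(54)) + 9744) + k = √(√(324 + (25 + 54)) + 9744) + 9975 = √(√(324 + 79) + 9744) + 9975 = √(√403 + 9744) + 9975 = √(9744 + √403) + 9975 = 9975 + √(9744 + √403)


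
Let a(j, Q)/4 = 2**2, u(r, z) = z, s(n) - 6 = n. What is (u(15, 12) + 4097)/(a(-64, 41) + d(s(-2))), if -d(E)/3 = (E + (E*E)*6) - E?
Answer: -4109/272 ≈ -15.107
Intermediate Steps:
s(n) = 6 + n
a(j, Q) = 16 (a(j, Q) = 4*2**2 = 4*4 = 16)
d(E) = -18*E**2 (d(E) = -3*((E + (E*E)*6) - E) = -3*((E + E**2*6) - E) = -3*((E + 6*E**2) - E) = -18*E**2)
(u(15, 12) + 4097)/(a(-64, 41) + d(s(-2))) = (12 + 4097)/(16 - 18*(6 - 2)**2) = 4109/(16 - 18*4**2) = 4109/(16 - 18*16) = 4109/(16 - 288) = 4109/(-272) = 4109*(-1/272) = -4109/272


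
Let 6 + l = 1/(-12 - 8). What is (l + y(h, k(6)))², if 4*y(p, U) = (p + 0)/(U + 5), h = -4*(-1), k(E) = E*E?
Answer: 24413481/672400 ≈ 36.308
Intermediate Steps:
k(E) = E²
h = 4
y(p, U) = p/(4*(5 + U)) (y(p, U) = ((p + 0)/(U + 5))/4 = (p/(5 + U))/4 = p/(4*(5 + U)))
l = -121/20 (l = -6 + 1/(-12 - 8) = -6 + 1/(-20) = -6 - 1/20 = -121/20 ≈ -6.0500)
(l + y(h, k(6)))² = (-121/20 + (¼)*4/(5 + 6²))² = (-121/20 + (¼)*4/(5 + 36))² = (-121/20 + (¼)*4/41)² = (-121/20 + (¼)*4*(1/41))² = (-121/20 + 1/41)² = (-4941/820)² = 24413481/672400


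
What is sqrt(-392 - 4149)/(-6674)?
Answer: -I*sqrt(4541)/6674 ≈ -0.010097*I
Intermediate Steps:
sqrt(-392 - 4149)/(-6674) = sqrt(-4541)*(-1/6674) = (I*sqrt(4541))*(-1/6674) = -I*sqrt(4541)/6674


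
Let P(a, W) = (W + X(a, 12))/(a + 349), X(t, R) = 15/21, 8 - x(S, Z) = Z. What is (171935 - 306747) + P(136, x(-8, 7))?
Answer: -457686728/3395 ≈ -1.3481e+5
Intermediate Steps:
x(S, Z) = 8 - Z
X(t, R) = 5/7 (X(t, R) = 15*(1/21) = 5/7)
P(a, W) = (5/7 + W)/(349 + a) (P(a, W) = (W + 5/7)/(a + 349) = (5/7 + W)/(349 + a))
(171935 - 306747) + P(136, x(-8, 7)) = (171935 - 306747) + (5/7 + (8 - 1*7))/(349 + 136) = -134812 + (5/7 + (8 - 7))/485 = -134812 + (5/7 + 1)/485 = -134812 + (1/485)*(12/7) = -134812 + 12/3395 = -457686728/3395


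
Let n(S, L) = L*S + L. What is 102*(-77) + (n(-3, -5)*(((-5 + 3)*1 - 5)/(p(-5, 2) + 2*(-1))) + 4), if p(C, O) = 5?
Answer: -23620/3 ≈ -7873.3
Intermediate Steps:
n(S, L) = L + L*S
102*(-77) + (n(-3, -5)*(((-5 + 3)*1 - 5)/(p(-5, 2) + 2*(-1))) + 4) = 102*(-77) + ((-5*(1 - 3))*(((-5 + 3)*1 - 5)/(5 + 2*(-1))) + 4) = -7854 + ((-5*(-2))*((-2*1 - 5)/(5 - 2)) + 4) = -7854 + (10*((-2 - 5)/3) + 4) = -7854 + (10*(-7*⅓) + 4) = -7854 + (10*(-7/3) + 4) = -7854 + (-70/3 + 4) = -7854 - 58/3 = -23620/3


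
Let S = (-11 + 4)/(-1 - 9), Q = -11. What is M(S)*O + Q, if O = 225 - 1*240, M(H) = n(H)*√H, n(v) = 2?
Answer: -11 - 3*√70 ≈ -36.100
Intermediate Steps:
S = 7/10 (S = -7/(-10) = -7*(-⅒) = 7/10 ≈ 0.70000)
M(H) = 2*√H
O = -15 (O = 225 - 240 = -15)
M(S)*O + Q = (2*√(7/10))*(-15) - 11 = (2*(√70/10))*(-15) - 11 = (√70/5)*(-15) - 11 = -3*√70 - 11 = -11 - 3*√70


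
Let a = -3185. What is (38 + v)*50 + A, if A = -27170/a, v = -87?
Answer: -119632/49 ≈ -2441.5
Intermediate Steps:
A = 418/49 (A = -27170/(-3185) = -27170*(-1/3185) = 418/49 ≈ 8.5306)
(38 + v)*50 + A = (38 - 87)*50 + 418/49 = -49*50 + 418/49 = -2450 + 418/49 = -119632/49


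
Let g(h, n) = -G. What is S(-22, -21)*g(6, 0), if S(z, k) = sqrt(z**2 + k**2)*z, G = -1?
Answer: -110*sqrt(37) ≈ -669.10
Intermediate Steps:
S(z, k) = z*sqrt(k**2 + z**2) (S(z, k) = sqrt(k**2 + z**2)*z = z*sqrt(k**2 + z**2))
g(h, n) = 1 (g(h, n) = -1*(-1) = 1)
S(-22, -21)*g(6, 0) = -22*sqrt((-21)**2 + (-22)**2)*1 = -22*sqrt(441 + 484)*1 = -110*sqrt(37)*1 = -110*sqrt(37)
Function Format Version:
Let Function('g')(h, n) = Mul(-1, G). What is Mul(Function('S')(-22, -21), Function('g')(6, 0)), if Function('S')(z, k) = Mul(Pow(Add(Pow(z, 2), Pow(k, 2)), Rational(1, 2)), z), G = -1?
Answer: Mul(-110, Pow(37, Rational(1, 2))) ≈ -669.10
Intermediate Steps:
Function('S')(z, k) = Mul(z, Pow(Add(Pow(k, 2), Pow(z, 2)), Rational(1, 2))) (Function('S')(z, k) = Mul(Pow(Add(Pow(k, 2), Pow(z, 2)), Rational(1, 2)), z) = Mul(z, Pow(Add(Pow(k, 2), Pow(z, 2)), Rational(1, 2))))
Function('g')(h, n) = 1 (Function('g')(h, n) = Mul(-1, -1) = 1)
Mul(Function('S')(-22, -21), Function('g')(6, 0)) = Mul(Mul(-22, Pow(Add(Pow(-21, 2), Pow(-22, 2)), Rational(1, 2))), 1) = Mul(Mul(-22, Pow(Add(441, 484), Rational(1, 2))), 1) = Mul(Mul(-22, Pow(925, Rational(1, 2))), 1) = Mul(Mul(-22, Mul(5, Pow(37, Rational(1, 2)))), 1) = Mul(Mul(-110, Pow(37, Rational(1, 2))), 1) = Mul(-110, Pow(37, Rational(1, 2)))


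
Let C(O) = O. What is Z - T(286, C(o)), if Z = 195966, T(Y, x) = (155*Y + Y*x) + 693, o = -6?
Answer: 152659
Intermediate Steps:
T(Y, x) = 693 + 155*Y + Y*x
Z - T(286, C(o)) = 195966 - (693 + 155*286 + 286*(-6)) = 195966 - (693 + 44330 - 1716) = 195966 - 1*43307 = 195966 - 43307 = 152659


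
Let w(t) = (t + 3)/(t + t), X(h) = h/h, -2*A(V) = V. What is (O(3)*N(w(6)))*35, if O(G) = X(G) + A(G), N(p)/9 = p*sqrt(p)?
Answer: -945*sqrt(3)/16 ≈ -102.30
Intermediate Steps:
A(V) = -V/2
X(h) = 1
w(t) = (3 + t)/(2*t) (w(t) = (3 + t)/((2*t)) = (3 + t)*(1/(2*t)) = (3 + t)/(2*t))
N(p) = 9*p**(3/2) (N(p) = 9*(p*sqrt(p)) = 9*p**(3/2))
O(G) = 1 - G/2
(O(3)*N(w(6)))*35 = ((1 - 1/2*3)*(9*((1/2)*(3 + 6)/6)**(3/2)))*35 = ((1 - 3/2)*(9*((1/2)*(1/6)*9)**(3/2)))*35 = -9*(3/4)**(3/2)/2*35 = -9*3*sqrt(3)/8/2*35 = -27*sqrt(3)/16*35 = -945*sqrt(3)/16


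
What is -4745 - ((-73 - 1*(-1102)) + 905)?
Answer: -6679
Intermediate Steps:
-4745 - ((-73 - 1*(-1102)) + 905) = -4745 - ((-73 + 1102) + 905) = -4745 - (1029 + 905) = -4745 - 1*1934 = -4745 - 1934 = -6679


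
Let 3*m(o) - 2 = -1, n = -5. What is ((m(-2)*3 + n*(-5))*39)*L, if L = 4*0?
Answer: 0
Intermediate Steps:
m(o) = ⅓ (m(o) = ⅔ + (⅓)*(-1) = ⅔ - ⅓ = ⅓)
L = 0
((m(-2)*3 + n*(-5))*39)*L = (((⅓)*3 - 5*(-5))*39)*0 = ((1 + 25)*39)*0 = (26*39)*0 = 1014*0 = 0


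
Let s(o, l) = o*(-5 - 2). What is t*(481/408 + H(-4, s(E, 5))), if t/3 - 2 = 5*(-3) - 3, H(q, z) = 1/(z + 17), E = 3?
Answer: -758/17 ≈ -44.588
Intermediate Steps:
s(o, l) = -7*o (s(o, l) = o*(-7) = -7*o)
H(q, z) = 1/(17 + z)
t = -48 (t = 6 + 3*(5*(-3) - 3) = 6 + 3*(-15 - 3) = 6 + 3*(-18) = 6 - 54 = -48)
t*(481/408 + H(-4, s(E, 5))) = -48*(481/408 + 1/(17 - 7*3)) = -48*(481*(1/408) + 1/(17 - 21)) = -48*(481/408 + 1/(-4)) = -48*(481/408 - ¼) = -48*379/408 = -758/17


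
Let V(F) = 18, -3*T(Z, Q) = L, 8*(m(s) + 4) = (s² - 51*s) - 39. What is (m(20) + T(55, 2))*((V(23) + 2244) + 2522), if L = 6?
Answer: -422786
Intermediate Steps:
m(s) = -71/8 - 51*s/8 + s²/8 (m(s) = -4 + ((s² - 51*s) - 39)/8 = -4 + (-39 + s² - 51*s)/8 = -4 + (-39/8 - 51*s/8 + s²/8) = -71/8 - 51*s/8 + s²/8)
T(Z, Q) = -2 (T(Z, Q) = -⅓*6 = -2)
(m(20) + T(55, 2))*((V(23) + 2244) + 2522) = ((-71/8 - 51/8*20 + (⅛)*20²) - 2)*((18 + 2244) + 2522) = ((-71/8 - 255/2 + (⅛)*400) - 2)*(2262 + 2522) = ((-71/8 - 255/2 + 50) - 2)*4784 = (-691/8 - 2)*4784 = -707/8*4784 = -422786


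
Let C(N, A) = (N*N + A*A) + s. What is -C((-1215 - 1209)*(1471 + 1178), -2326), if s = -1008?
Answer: -41231506632244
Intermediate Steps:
C(N, A) = -1008 + A² + N² (C(N, A) = (N*N + A*A) - 1008 = (N² + A²) - 1008 = (A² + N²) - 1008 = -1008 + A² + N²)
-C((-1215 - 1209)*(1471 + 1178), -2326) = -(-1008 + (-2326)² + ((-1215 - 1209)*(1471 + 1178))²) = -(-1008 + 5410276 + (-2424*2649)²) = -(-1008 + 5410276 + (-6421176)²) = -(-1008 + 5410276 + 41231501222976) = -1*41231506632244 = -41231506632244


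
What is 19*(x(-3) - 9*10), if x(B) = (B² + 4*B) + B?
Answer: -1824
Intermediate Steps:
x(B) = B² + 5*B
19*(x(-3) - 9*10) = 19*(-3*(5 - 3) - 9*10) = 19*(-3*2 - 90) = 19*(-6 - 90) = 19*(-96) = -1824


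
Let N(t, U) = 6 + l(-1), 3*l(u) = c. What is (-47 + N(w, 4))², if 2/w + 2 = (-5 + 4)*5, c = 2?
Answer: 14641/9 ≈ 1626.8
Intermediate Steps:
l(u) = ⅔ (l(u) = (⅓)*2 = ⅔)
w = -2/7 (w = 2/(-2 + (-5 + 4)*5) = 2/(-2 - 1*5) = 2/(-2 - 5) = 2/(-7) = 2*(-⅐) = -2/7 ≈ -0.28571)
N(t, U) = 20/3 (N(t, U) = 6 + ⅔ = 20/3)
(-47 + N(w, 4))² = (-47 + 20/3)² = (-121/3)² = 14641/9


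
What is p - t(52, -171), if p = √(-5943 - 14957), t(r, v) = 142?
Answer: -142 + 10*I*√209 ≈ -142.0 + 144.57*I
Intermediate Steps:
p = 10*I*√209 (p = √(-20900) = 10*I*√209 ≈ 144.57*I)
p - t(52, -171) = 10*I*√209 - 1*142 = 10*I*√209 - 142 = -142 + 10*I*√209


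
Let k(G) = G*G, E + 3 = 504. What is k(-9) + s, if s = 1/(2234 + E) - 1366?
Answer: -3514474/2735 ≈ -1285.0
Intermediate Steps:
E = 501 (E = -3 + 504 = 501)
s = -3736009/2735 (s = 1/(2234 + 501) - 1366 = 1/2735 - 1366 = -3736009/2735 ≈ -1366.0)
k(G) = G²
k(-9) + s = (-9)² - 3736009/2735 = 81 - 3736009/2735 = -3514474/2735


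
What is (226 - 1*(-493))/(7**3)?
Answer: 719/343 ≈ 2.0962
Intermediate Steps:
(226 - 1*(-493))/(7**3) = (226 + 493)/343 = 719*(1/343) = 719/343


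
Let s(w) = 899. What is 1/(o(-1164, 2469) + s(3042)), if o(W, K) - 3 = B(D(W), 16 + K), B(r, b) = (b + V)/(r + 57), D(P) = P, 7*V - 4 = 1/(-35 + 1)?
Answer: 263466/237054767 ≈ 0.0011114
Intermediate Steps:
V = 135/238 (V = 4/7 + 1/(7*(-35 + 1)) = 4/7 + (1/7)/(-34) = 4/7 + (1/7)*(-1/34) = 4/7 - 1/238 = 135/238 ≈ 0.56723)
B(r, b) = (135/238 + b)/(57 + r) (B(r, b) = (b + 135/238)/(r + 57) = (135/238 + b)/(57 + r))
o(W, K) = 3 + (3943/238 + K)/(57 + W) (o(W, K) = 3 + (135/238 + (16 + K))/(57 + W) = 3 + (3943/238 + K)/(57 + W))
1/(o(-1164, 2469) + s(3042)) = 1/((44641/238 + 2469 + 3*(-1164))/(57 - 1164) + 899) = 1/((44641/238 + 2469 - 3492)/(-1107) + 899) = 1/(-1/1107*(-198833/238) + 899) = 1/(198833/263466 + 899) = 1/(237054767/263466) = 263466/237054767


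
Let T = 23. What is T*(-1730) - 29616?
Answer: -69406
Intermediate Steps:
T*(-1730) - 29616 = 23*(-1730) - 29616 = -39790 - 29616 = -69406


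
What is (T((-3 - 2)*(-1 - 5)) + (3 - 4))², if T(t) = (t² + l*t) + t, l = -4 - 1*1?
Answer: 606841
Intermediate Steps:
l = -5 (l = -4 - 1 = -5)
T(t) = t² - 4*t (T(t) = (t² - 5*t) + t = t² - 4*t)
(T((-3 - 2)*(-1 - 5)) + (3 - 4))² = (((-3 - 2)*(-1 - 5))*(-4 + (-3 - 2)*(-1 - 5)) + (3 - 4))² = ((-5*(-6))*(-4 - 5*(-6)) - 1)² = (30*(-4 + 30) - 1)² = (30*26 - 1)² = (780 - 1)² = 779² = 606841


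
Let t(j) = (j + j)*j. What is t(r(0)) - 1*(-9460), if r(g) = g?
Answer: 9460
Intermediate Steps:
t(j) = 2*j² (t(j) = (2*j)*j = 2*j²)
t(r(0)) - 1*(-9460) = 2*0² - 1*(-9460) = 2*0 + 9460 = 0 + 9460 = 9460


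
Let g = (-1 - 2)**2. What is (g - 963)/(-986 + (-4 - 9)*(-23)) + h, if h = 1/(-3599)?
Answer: 1144253/824171 ≈ 1.3884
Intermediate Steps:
h = -1/3599 ≈ -0.00027785
g = 9 (g = (-3)**2 = 9)
(g - 963)/(-986 + (-4 - 9)*(-23)) + h = (9 - 963)/(-986 + (-4 - 9)*(-23)) - 1/3599 = -954/(-986 - 13*(-23)) - 1/3599 = -954/(-986 + 299) - 1/3599 = -954/(-687) - 1/3599 = -954*(-1/687) - 1/3599 = 318/229 - 1/3599 = 1144253/824171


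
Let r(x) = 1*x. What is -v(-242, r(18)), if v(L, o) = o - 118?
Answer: 100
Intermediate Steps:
r(x) = x
v(L, o) = -118 + o
-v(-242, r(18)) = -(-118 + 18) = -1*(-100) = 100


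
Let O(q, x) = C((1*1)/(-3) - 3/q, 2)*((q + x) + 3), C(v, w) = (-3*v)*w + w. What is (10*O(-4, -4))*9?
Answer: 225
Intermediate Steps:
C(v, w) = w - 3*v*w (C(v, w) = -3*v*w + w = w - 3*v*w)
O(q, x) = (4 + 18/q)*(3 + q + x) (O(q, x) = (2*(1 - 3*((1*1)/(-3) - 3/q)))*((q + x) + 3) = (2*(1 - 3*(1*(-⅓) - 3/q)))*(3 + q + x) = (2*(1 - 3*(-⅓ - 3/q)))*(3 + q + x) = (2*(1 + (1 + 9/q)))*(3 + q + x) = (2*(2 + 9/q))*(3 + q + x) = (4 + 18/q)*(3 + q + x))
(10*O(-4, -4))*9 = (10*(2*(9 + 2*(-4))*(3 - 4 - 4)/(-4)))*9 = (10*(2*(-¼)*(9 - 8)*(-5)))*9 = (10*(2*(-¼)*1*(-5)))*9 = (10*(5/2))*9 = 25*9 = 225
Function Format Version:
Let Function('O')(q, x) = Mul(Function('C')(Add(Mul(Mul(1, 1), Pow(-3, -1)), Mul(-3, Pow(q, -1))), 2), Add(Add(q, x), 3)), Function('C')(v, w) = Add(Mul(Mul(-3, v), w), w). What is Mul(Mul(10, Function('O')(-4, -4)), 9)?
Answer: 225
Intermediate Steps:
Function('C')(v, w) = Add(w, Mul(-3, v, w)) (Function('C')(v, w) = Add(Mul(-3, v, w), w) = Add(w, Mul(-3, v, w)))
Function('O')(q, x) = Mul(Add(4, Mul(18, Pow(q, -1))), Add(3, q, x)) (Function('O')(q, x) = Mul(Mul(2, Add(1, Mul(-3, Add(Mul(Mul(1, 1), Pow(-3, -1)), Mul(-3, Pow(q, -1)))))), Add(Add(q, x), 3)) = Mul(Mul(2, Add(1, Mul(-3, Add(Mul(1, Rational(-1, 3)), Mul(-3, Pow(q, -1)))))), Add(3, q, x)) = Mul(Mul(2, Add(1, Mul(-3, Add(Rational(-1, 3), Mul(-3, Pow(q, -1)))))), Add(3, q, x)) = Mul(Mul(2, Add(1, Add(1, Mul(9, Pow(q, -1))))), Add(3, q, x)) = Mul(Mul(2, Add(2, Mul(9, Pow(q, -1)))), Add(3, q, x)) = Mul(Add(4, Mul(18, Pow(q, -1))), Add(3, q, x)))
Mul(Mul(10, Function('O')(-4, -4)), 9) = Mul(Mul(10, Mul(2, Pow(-4, -1), Add(9, Mul(2, -4)), Add(3, -4, -4))), 9) = Mul(Mul(10, Mul(2, Rational(-1, 4), Add(9, -8), -5)), 9) = Mul(Mul(10, Mul(2, Rational(-1, 4), 1, -5)), 9) = Mul(Mul(10, Rational(5, 2)), 9) = Mul(25, 9) = 225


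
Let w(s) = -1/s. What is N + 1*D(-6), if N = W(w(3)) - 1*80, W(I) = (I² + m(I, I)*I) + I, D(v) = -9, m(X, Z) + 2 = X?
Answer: -796/9 ≈ -88.444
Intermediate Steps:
m(X, Z) = -2 + X
W(I) = I + I² + I*(-2 + I) (W(I) = (I² + (-2 + I)*I) + I = (I² + I*(-2 + I)) + I = I + I² + I*(-2 + I))
N = -715/9 (N = (-1/3)*(-1 + 2*(-1/3)) - 1*80 = (-1*⅓)*(-1 + 2*(-1*⅓)) - 80 = -(-1 + 2*(-⅓))/3 - 80 = -(-1 - ⅔)/3 - 80 = -⅓*(-5/3) - 80 = 5/9 - 80 = -715/9 ≈ -79.444)
N + 1*D(-6) = -715/9 + 1*(-9) = -715/9 - 9 = -796/9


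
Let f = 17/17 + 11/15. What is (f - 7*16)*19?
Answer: -31426/15 ≈ -2095.1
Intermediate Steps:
f = 26/15 (f = 17*(1/17) + 11*(1/15) = 1 + 11/15 = 26/15 ≈ 1.7333)
(f - 7*16)*19 = (26/15 - 7*16)*19 = (26/15 - 112)*19 = -1654/15*19 = -31426/15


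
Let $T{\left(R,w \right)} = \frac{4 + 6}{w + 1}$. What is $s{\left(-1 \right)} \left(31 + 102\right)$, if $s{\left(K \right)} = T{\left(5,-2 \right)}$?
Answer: $-1330$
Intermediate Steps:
$T{\left(R,w \right)} = \frac{10}{1 + w}$
$s{\left(K \right)} = -10$ ($s{\left(K \right)} = \frac{10}{1 - 2} = \frac{10}{-1} = 10 \left(-1\right) = -10$)
$s{\left(-1 \right)} \left(31 + 102\right) = - 10 \left(31 + 102\right) = \left(-10\right) 133 = -1330$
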